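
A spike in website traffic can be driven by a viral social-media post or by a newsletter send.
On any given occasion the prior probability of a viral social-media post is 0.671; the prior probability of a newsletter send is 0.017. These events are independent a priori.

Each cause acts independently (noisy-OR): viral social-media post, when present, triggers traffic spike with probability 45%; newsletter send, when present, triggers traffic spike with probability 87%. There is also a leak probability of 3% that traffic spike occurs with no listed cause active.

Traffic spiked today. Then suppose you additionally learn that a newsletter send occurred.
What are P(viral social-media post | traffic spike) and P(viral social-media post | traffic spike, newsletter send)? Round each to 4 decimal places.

Under noisy-OR, P(traffic spike | causes) = 1 − (1−0.03)·∏(1−qᵢ) over the active causes.
By total probability over the 4 (viral social-media post, newsletter send) configurations:
  P(traffic spike) = 0.03·0.329·0.983 + 0.8739·0.329·0.017 + 0.4665·0.671·0.983 + 0.930645·0.671·0.017
        = 0.009702 + 0.004888 + 0.307700 + 0.010616 = 0.332906
Configurations with viral social-media post contribute 0.318316, so
  P(viral social-media post | traffic spike) = 0.318316 / 0.332906 ≈ 0.9562

Now condition on the additional information:
By total probability over both values of viral social-media post:
  P(traffic spike | newsletter send) = 0.8739*0.329 + 0.930645*0.671
        = 0.287513 + 0.624463 = 0.911976
The terms with viral social-media post present sum to 0.624463, so
  P(viral social-media post | traffic spike, newsletter send) = 0.624463 / 0.911976 ≈ 0.6847
Conditioning on newsletter send lowers the posterior on viral social-media post: the classic explaining-away effect in a common-effect structure.

P(viral social-media post | traffic spike) ≈ 0.9562; P(viral social-media post | traffic spike, newsletter send) ≈ 0.6847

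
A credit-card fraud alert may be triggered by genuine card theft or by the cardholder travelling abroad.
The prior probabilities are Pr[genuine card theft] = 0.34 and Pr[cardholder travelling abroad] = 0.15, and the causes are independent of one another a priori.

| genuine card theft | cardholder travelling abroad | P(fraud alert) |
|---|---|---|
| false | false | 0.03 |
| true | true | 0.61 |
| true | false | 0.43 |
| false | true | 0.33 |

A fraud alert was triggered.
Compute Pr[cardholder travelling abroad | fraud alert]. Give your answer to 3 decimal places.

Enumerate the 4 (genuine card theft, cardholder travelling abroad) configurations and weight by the priors:
  P(fraud alert) = 0.03·0.66·0.85 + 0.33·0.66·0.15 + 0.43·0.34·0.85 + 0.61·0.34·0.15
        = 0.016830 + 0.032670 + 0.124270 + 0.031110 = 0.204880
The terms with cardholder travelling abroad present sum to 0.063780, so
  P(cardholder travelling abroad | fraud alert) = 0.063780 / 0.204880 ≈ 0.311

Pr[cardholder travelling abroad | fraud alert] ≈ 0.311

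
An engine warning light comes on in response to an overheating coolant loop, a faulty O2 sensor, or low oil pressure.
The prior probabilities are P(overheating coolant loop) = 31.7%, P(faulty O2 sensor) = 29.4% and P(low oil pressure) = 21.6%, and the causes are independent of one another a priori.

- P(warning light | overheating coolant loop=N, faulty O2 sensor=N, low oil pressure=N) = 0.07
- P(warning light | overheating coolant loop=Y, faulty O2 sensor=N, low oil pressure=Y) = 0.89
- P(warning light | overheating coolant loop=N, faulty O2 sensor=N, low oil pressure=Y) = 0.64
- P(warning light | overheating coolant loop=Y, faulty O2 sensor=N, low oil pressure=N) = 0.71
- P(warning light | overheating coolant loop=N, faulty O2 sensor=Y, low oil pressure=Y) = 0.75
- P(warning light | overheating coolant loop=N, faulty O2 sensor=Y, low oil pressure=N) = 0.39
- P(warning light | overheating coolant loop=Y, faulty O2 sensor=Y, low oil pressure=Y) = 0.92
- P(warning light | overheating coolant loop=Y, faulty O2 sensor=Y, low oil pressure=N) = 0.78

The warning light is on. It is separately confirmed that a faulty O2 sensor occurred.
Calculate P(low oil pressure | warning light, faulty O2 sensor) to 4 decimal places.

By total probability over the 4 (overheating coolant loop, low oil pressure) configurations:
  P(warning light | faulty O2 sensor) = 0.39×0.683×0.784 + 0.75×0.683×0.216 + 0.78×0.317×0.784 + 0.92×0.317×0.216
        = 0.208834 + 0.110646 + 0.193852 + 0.062994 = 0.576326
Configurations with low oil pressure contribute 0.173640, so
  P(low oil pressure | warning light, faulty O2 sensor) = 0.173640 / 0.576326 ≈ 0.3013

P(low oil pressure | warning light, faulty O2 sensor) ≈ 0.3013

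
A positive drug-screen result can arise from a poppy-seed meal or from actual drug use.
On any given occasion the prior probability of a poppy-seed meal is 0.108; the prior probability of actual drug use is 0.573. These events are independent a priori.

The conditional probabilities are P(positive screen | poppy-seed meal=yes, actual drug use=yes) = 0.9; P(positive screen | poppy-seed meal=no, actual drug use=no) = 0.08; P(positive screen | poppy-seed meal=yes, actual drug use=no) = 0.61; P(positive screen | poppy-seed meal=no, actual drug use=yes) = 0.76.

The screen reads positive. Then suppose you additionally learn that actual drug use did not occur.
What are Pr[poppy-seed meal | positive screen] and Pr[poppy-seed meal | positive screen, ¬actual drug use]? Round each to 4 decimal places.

Pr[poppy-seed meal | positive screen] ≈ 0.1667; Pr[poppy-seed meal | positive screen, ¬actual drug use] ≈ 0.4800

Weight on poppy-seed meal=true, given the evidence: 0.028131 + 0.055696 = 0.083827
Normalizer over all consistent configurations: 0.08×0.892×0.427 + 0.76×0.892×0.573 + 0.61×0.108×0.427 + 0.9×0.108×0.573 = 0.502746
Posterior = 0.083827 / 0.502746 ≈ 0.1667

With the extra evidence:
P(positive screen | ¬actual drug use) = 0.08·0.892 + 0.61·0.108 = 0.071360 + 0.065880 = 0.137240
Restricting to configurations with poppy-seed meal present: 0.61·0.108 = 0.065880.
Hence the posterior is 0.065880/0.137240 ≈ 0.4800.
With actual drug use excluded, poppy-seed meal must carry more of the explanatory weight for the positive screen.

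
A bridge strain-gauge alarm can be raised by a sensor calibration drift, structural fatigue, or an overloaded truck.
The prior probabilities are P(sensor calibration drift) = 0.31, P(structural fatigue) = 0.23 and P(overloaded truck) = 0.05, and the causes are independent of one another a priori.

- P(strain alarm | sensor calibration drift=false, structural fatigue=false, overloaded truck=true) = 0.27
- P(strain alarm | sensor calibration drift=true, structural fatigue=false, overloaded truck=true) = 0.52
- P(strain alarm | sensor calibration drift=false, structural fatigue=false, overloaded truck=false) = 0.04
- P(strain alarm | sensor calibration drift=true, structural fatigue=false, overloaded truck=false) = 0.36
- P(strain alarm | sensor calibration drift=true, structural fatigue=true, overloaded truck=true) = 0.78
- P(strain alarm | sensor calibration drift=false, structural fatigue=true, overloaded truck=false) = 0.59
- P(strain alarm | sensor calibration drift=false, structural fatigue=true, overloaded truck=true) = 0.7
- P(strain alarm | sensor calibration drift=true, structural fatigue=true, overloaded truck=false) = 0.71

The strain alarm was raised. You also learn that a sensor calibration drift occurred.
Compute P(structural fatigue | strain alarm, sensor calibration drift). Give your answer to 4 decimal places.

P(structural fatigue | strain alarm, sensor calibration drift) ≈ 0.3667

Enumerate the 4 (structural fatigue, overloaded truck) configurations and weight by the priors:
  P(strain alarm | sensor calibration drift) = 0.36×0.77×0.95 + 0.52×0.77×0.05 + 0.71×0.23×0.95 + 0.78×0.23×0.05
        = 0.263340 + 0.020020 + 0.155135 + 0.008970 = 0.447465
The terms with structural fatigue present sum to 0.164105, so
  P(structural fatigue | strain alarm, sensor calibration drift) = 0.164105 / 0.447465 ≈ 0.3667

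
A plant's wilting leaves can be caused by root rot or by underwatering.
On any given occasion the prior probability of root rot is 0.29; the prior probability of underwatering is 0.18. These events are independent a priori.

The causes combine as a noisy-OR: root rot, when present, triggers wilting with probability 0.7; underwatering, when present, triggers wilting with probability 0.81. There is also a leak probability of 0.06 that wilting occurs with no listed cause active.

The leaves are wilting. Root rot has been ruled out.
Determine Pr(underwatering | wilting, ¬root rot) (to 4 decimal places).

Under noisy-OR, P(wilting | causes) = 1 − (1−0.06)·∏(1−qᵢ) over the active causes.
By total probability over both values of underwatering:
  P(wilting | ¬root rot) = 0.06·0.82 + 0.8214·0.18
        = 0.049200 + 0.147852 = 0.197052
The terms with underwatering present sum to 0.147852, so
  P(underwatering | wilting, ¬root rot) = 0.147852 / 0.197052 ≈ 0.7503

Pr(underwatering | wilting, ¬root rot) ≈ 0.7503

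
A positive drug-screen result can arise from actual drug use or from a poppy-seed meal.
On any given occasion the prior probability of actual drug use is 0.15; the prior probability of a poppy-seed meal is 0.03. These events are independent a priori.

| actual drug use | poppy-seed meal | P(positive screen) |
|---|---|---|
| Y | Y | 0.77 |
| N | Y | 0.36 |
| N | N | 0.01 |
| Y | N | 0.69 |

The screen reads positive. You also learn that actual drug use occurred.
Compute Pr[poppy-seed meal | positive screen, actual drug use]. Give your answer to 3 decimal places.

Enumerate both values of poppy-seed meal and weight by the priors:
  P(positive screen | actual drug use) = 0.69·0.97 + 0.77·0.03
        = 0.669300 + 0.023100 = 0.692400
Keeping only the poppy-seed meal-present terms gives 0.023100, so
  P(poppy-seed meal | positive screen, actual drug use) = 0.023100 / 0.692400 ≈ 0.033

Pr[poppy-seed meal | positive screen, actual drug use] ≈ 0.033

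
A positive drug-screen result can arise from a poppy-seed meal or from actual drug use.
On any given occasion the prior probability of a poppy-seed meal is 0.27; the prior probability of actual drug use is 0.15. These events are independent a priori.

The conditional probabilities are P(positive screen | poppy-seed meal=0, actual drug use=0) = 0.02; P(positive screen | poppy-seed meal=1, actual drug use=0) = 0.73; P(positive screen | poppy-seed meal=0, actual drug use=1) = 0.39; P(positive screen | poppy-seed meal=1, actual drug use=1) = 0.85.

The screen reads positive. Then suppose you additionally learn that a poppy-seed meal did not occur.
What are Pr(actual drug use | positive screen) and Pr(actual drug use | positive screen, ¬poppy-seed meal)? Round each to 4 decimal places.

Numerator (weight on configurations with actual drug use): 0.042705 + 0.034425 = 0.077130
The normalizing constant is 0.02×0.73×0.85 + 0.39×0.73×0.15 + 0.73×0.27×0.85 + 0.85×0.27×0.15 = 0.257075
Posterior = 0.077130 / 0.257075 ≈ 0.3000

Now condition on the additional information:
Sum P(positive screen|·) weighted by the priors over both values of actual drug use:
  P(positive screen | ¬poppy-seed meal) = 0.02*0.85 + 0.39*0.15
        = 0.017000 + 0.058500 = 0.075500
Keeping only the actual drug use-present terms gives 0.058500, so
  P(actual drug use | positive screen, ¬poppy-seed meal) = 0.058500 / 0.075500 ≈ 0.7748
Ruling out poppy-seed meal raises the posterior on actual drug use — the flip side of explaining away.

Pr(actual drug use | positive screen) ≈ 0.3000; Pr(actual drug use | positive screen, ¬poppy-seed meal) ≈ 0.7748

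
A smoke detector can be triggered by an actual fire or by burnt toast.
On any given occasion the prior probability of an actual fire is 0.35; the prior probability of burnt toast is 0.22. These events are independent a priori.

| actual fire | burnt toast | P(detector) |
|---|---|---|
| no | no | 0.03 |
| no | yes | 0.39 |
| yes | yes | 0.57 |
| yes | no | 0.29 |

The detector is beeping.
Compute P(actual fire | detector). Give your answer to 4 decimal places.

P(actual fire | detector) ≈ 0.6342

P(detector) = 0.03×0.65×0.78 + 0.39×0.65×0.22 + 0.29×0.35×0.78 + 0.57×0.35×0.22 = 0.015210 + 0.055770 + 0.079170 + 0.043890 = 0.194040
Of this, 0.123060 comes from 0.079170 + 0.043890 (the actual fire=true cases).
So P(actual fire | detector) = 0.123060/0.194040 ≈ 0.6342.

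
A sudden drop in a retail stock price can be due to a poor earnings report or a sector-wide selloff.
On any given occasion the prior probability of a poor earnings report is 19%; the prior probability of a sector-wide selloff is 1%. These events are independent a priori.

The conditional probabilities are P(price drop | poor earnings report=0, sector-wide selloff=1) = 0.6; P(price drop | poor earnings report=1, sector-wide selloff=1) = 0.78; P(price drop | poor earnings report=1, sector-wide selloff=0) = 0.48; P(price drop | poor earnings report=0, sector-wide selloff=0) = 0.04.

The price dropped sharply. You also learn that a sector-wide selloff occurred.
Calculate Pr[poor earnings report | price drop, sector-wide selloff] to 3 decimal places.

Pr[poor earnings report | price drop, sector-wide selloff] ≈ 0.234

Enumerate both values of poor earnings report and weight by the priors:
  P(price drop | sector-wide selloff) = 0.6*0.81 + 0.78*0.19
        = 0.486000 + 0.148200 = 0.634200
Configurations with poor earnings report contribute 0.148200, so
  P(poor earnings report | price drop, sector-wide selloff) = 0.148200 / 0.634200 ≈ 0.234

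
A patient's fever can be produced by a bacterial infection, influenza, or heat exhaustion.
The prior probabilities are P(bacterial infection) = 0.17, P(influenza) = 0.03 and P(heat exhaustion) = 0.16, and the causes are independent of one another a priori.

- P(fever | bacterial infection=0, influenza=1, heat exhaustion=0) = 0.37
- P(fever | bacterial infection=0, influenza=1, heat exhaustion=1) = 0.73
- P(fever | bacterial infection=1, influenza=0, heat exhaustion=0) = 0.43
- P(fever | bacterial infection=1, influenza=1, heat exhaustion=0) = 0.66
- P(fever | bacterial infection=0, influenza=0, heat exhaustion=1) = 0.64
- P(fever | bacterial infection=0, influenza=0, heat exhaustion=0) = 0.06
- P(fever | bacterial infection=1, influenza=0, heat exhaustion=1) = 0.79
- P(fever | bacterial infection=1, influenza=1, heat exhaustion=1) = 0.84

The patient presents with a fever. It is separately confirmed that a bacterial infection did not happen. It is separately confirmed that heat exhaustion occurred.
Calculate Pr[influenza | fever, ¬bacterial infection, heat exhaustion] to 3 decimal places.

Sum P(fever|·) weighted by the priors over both values of influenza:
  P(fever | ¬bacterial infection, heat exhaustion) = 0.64·0.97 + 0.73·0.03
        = 0.620800 + 0.021900 = 0.642700
The terms with influenza present sum to 0.021900, so
  P(influenza | fever, ¬bacterial infection, heat exhaustion) = 0.021900 / 0.642700 ≈ 0.034

Pr[influenza | fever, ¬bacterial infection, heat exhaustion] ≈ 0.034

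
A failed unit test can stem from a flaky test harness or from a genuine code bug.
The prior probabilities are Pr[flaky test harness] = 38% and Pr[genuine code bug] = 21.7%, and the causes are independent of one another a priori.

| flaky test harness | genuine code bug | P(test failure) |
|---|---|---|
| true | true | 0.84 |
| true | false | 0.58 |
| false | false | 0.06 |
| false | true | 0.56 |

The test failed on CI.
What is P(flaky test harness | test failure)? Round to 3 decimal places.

Weight on flaky test harness=true, given the evidence: 0.172573 + 0.069266 = 0.241839
Normalizer over all consistent configurations: 0.06·0.62·0.783 + 0.56·0.62·0.217 + 0.58·0.38·0.783 + 0.84·0.38·0.217 = 0.346309
P(flaky test harness | test failure) = 0.241839/0.346309 ≈ 0.698

P(flaky test harness | test failure) ≈ 0.698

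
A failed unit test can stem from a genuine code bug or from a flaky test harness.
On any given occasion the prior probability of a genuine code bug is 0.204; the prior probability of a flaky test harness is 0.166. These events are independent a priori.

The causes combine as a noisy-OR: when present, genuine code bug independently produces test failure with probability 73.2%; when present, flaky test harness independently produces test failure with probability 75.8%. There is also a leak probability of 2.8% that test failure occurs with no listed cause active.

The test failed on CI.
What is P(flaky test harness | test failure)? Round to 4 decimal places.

P(flaky test harness | test failure) ≈ 0.4790

Under noisy-OR, P(test failure | causes) = 1 − (1−0.028)·∏(1−qᵢ) over the active causes.
P(test failure) = 0.028·0.796·0.834 + 0.764776·0.796·0.166 + 0.739504·0.204·0.834 + 0.93696·0.204·0.166 = 0.018588 + 0.101054 + 0.125816 + 0.031729 = 0.277187
Restricting to configurations with flaky test harness present: 0.101054 + 0.031729 = 0.132783.
P(flaky test harness | test failure) = 0.132783 / 0.277187 ≈ 0.4790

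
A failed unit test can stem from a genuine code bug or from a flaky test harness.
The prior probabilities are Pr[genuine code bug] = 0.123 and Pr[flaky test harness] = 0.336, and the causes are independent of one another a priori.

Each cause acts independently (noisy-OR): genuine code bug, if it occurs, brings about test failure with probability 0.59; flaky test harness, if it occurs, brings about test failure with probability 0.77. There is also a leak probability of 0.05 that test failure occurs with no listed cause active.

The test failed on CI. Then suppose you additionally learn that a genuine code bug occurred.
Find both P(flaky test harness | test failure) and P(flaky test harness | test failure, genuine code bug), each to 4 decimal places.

P(flaky test harness | test failure) ≈ 0.7723; P(flaky test harness | test failure, genuine code bug) ≈ 0.4301

Under noisy-OR, P(test failure | causes) = 1 − (1−0.05)·∏(1−qᵢ) over the active causes.
Enumerate the 4 (genuine code bug, flaky test harness) configurations and weight by the priors:
  P(test failure) = 0.05·0.877·0.664 + 0.7815·0.877·0.336 + 0.6105·0.123·0.664 + 0.910415·0.123·0.336
        = 0.029116 + 0.230286 + 0.049861 + 0.037626 = 0.346889
The terms with flaky test harness present sum to 0.267912, so
  P(flaky test harness | test failure) = 0.267912 / 0.346889 ≈ 0.7723

Now also conditioning on genuine code bug=true:
P(test failure | genuine code bug) = 0.6105*0.664 + 0.910415*0.336 = 0.405372 + 0.305899 = 0.711271
The flaky test harness-present share is 0.910415*0.336 = 0.305899.
Hence the posterior is 0.305899/0.711271 ≈ 0.4301.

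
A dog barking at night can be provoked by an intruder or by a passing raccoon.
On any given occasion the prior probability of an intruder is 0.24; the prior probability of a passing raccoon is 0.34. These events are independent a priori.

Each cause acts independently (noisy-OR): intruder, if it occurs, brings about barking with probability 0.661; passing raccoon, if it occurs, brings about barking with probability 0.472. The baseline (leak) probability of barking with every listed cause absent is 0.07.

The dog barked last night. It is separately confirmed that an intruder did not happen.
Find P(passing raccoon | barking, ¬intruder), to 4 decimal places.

Under noisy-OR, P(barking | causes) = 1 − (1−0.07)·∏(1−qᵢ) over the active causes.
P(barking | ¬intruder) = 0.07·0.66 + 0.50896·0.34 = 0.046200 + 0.173046 = 0.219246
Of this, 0.173046 comes from 0.50896·0.34 (the passing raccoon=true cases).
P(passing raccoon | barking, ¬intruder) = 0.173046 / 0.219246 ≈ 0.7893

P(passing raccoon | barking, ¬intruder) ≈ 0.7893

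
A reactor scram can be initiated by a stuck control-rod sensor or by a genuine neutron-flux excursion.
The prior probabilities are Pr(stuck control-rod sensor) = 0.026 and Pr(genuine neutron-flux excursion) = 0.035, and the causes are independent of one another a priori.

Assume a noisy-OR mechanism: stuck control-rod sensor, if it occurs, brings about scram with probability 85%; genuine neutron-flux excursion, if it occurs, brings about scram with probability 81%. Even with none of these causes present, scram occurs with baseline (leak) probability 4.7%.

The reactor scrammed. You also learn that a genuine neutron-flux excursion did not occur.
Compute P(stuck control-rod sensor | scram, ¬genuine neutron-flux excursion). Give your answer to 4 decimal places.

Under noisy-OR, P(scram | causes) = 1 − (1−0.047)·∏(1−qᵢ) over the active causes.
By total probability over both values of stuck control-rod sensor:
  P(scram | ¬genuine neutron-flux excursion) = 0.047·0.974 + 0.85705·0.026
        = 0.045778 + 0.022283 = 0.068061
Keeping only the stuck control-rod sensor-present terms gives 0.022283, so
  P(stuck control-rod sensor | scram, ¬genuine neutron-flux excursion) = 0.022283 / 0.068061 ≈ 0.3274

P(stuck control-rod sensor | scram, ¬genuine neutron-flux excursion) ≈ 0.3274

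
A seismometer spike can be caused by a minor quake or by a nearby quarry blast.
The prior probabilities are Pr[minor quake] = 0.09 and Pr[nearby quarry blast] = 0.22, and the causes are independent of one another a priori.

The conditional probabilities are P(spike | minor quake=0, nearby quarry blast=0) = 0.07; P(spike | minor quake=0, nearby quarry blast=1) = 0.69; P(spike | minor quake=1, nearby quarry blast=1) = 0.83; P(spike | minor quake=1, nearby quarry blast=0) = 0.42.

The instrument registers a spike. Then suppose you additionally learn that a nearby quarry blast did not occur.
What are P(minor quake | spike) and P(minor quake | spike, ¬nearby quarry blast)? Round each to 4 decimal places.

P(minor quake | spike) ≈ 0.1964; P(minor quake | spike, ¬nearby quarry blast) ≈ 0.3724

P(spike) = 0.07*0.91*0.78 + 0.69*0.91*0.22 + 0.42*0.09*0.78 + 0.83*0.09*0.22 = 0.049686 + 0.138138 + 0.029484 + 0.016434 = 0.233742
Of this, 0.045918 comes from 0.029484 + 0.016434 (the minor quake=true cases).
So P(minor quake | spike) = 0.045918/0.233742 ≈ 0.1964.

Now condition on the additional information:
Weight on minor quake=true, given the evidence: 0.42*0.09 = 0.037800
Denominator P(spike | ¬nearby quarry blast): 0.07*0.91 + 0.42*0.09 = 0.101500
P(minor quake | spike, ¬nearby quarry blast) = 0.037800/0.101500 ≈ 0.3724
Ruling out nearby quarry blast raises the posterior on minor quake — the flip side of explaining away.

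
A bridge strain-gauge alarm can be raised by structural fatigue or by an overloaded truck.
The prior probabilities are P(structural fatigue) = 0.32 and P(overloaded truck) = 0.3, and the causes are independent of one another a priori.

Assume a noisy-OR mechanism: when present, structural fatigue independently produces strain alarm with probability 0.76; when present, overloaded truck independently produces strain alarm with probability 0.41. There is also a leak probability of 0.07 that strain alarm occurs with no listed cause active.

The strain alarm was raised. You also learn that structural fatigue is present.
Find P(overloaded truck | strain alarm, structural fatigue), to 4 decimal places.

P(overloaded truck | strain alarm, structural fatigue) ≈ 0.3239

Under noisy-OR, P(strain alarm | causes) = 1 − (1−0.07)·∏(1−qᵢ) over the active causes.
Enumerate both values of overloaded truck and weight by the priors:
  P(strain alarm | structural fatigue) = 0.7768×0.7 + 0.868312×0.3
        = 0.543760 + 0.260494 = 0.804254
The terms with overloaded truck present sum to 0.260494, so
  P(overloaded truck | strain alarm, structural fatigue) = 0.260494 / 0.804254 ≈ 0.3239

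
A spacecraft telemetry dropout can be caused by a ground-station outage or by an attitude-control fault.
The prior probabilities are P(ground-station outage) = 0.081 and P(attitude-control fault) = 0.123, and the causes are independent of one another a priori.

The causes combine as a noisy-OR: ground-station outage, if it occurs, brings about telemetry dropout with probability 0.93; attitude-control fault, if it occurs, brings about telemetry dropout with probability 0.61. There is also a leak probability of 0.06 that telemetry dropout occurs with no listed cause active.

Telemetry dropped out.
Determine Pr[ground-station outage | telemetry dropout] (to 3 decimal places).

Pr[ground-station outage | telemetry dropout] ≈ 0.388

Under noisy-OR, P(telemetry dropout | causes) = 1 − (1−0.06)·∏(1−qᵢ) over the active causes.
Sum P(telemetry dropout|·) weighted by the priors over the 4 (ground-station outage, attitude-control fault) configurations:
  P(telemetry dropout) = 0.06×0.919×0.877 + 0.6334×0.919×0.123 + 0.9342×0.081×0.877 + 0.974338×0.081×0.123
        = 0.048358 + 0.071598 + 0.066363 + 0.009707 = 0.196026
Configurations with ground-station outage contribute 0.076070, so
  P(ground-station outage | telemetry dropout) = 0.076070 / 0.196026 ≈ 0.388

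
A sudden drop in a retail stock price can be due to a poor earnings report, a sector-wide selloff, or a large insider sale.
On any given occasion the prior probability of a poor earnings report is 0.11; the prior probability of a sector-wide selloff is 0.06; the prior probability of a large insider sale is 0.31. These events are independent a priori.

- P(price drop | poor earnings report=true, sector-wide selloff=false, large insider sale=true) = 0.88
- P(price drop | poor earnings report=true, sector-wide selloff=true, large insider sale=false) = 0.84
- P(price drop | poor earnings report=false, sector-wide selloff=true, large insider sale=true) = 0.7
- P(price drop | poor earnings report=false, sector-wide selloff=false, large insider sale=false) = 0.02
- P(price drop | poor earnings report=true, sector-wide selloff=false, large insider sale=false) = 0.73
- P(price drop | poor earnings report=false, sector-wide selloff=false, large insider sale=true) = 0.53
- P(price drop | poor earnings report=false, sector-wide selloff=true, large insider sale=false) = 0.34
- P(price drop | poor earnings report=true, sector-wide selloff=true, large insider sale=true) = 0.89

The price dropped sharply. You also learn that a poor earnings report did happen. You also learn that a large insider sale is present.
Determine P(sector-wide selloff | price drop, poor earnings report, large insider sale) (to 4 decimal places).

By total probability over both values of sector-wide selloff:
  P(price drop | poor earnings report, large insider sale) = 0.88*0.94 + 0.89*0.06
        = 0.827200 + 0.053400 = 0.880600
Keeping only the sector-wide selloff-present terms gives 0.053400, so
  P(sector-wide selloff | price drop, poor earnings report, large insider sale) = 0.053400 / 0.880600 ≈ 0.0606

P(sector-wide selloff | price drop, poor earnings report, large insider sale) ≈ 0.0606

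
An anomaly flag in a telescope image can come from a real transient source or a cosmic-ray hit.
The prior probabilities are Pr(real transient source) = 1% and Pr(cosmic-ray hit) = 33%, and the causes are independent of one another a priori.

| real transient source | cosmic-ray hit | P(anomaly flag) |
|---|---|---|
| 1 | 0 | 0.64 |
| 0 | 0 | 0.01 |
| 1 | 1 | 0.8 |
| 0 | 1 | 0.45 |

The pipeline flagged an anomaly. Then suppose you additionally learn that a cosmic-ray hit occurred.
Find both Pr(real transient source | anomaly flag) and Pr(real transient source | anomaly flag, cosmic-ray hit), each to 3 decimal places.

Pr(real transient source | anomaly flag) ≈ 0.043; Pr(real transient source | anomaly flag, cosmic-ray hit) ≈ 0.018

Weight on real transient source=true, given the evidence: 0.004288 + 0.002640 = 0.006928
The normalizing constant is 0.01·0.99·0.67 + 0.45·0.99·0.33 + 0.64·0.01·0.67 + 0.8·0.01·0.33 = 0.160576
P(real transient source | anomaly flag) = 0.006928/0.160576 ≈ 0.043

Now condition on the additional information:
By total probability over both values of real transient source:
  P(anomaly flag | cosmic-ray hit) = 0.45·0.99 + 0.8·0.01
        = 0.445500 + 0.008000 = 0.453500
Keeping only the real transient source-present terms gives 0.008000, so
  P(real transient source | anomaly flag, cosmic-ray hit) = 0.008000 / 0.453500 ≈ 0.018
The drop from 0.043 to 0.018 is the explaining-away (discounting) effect.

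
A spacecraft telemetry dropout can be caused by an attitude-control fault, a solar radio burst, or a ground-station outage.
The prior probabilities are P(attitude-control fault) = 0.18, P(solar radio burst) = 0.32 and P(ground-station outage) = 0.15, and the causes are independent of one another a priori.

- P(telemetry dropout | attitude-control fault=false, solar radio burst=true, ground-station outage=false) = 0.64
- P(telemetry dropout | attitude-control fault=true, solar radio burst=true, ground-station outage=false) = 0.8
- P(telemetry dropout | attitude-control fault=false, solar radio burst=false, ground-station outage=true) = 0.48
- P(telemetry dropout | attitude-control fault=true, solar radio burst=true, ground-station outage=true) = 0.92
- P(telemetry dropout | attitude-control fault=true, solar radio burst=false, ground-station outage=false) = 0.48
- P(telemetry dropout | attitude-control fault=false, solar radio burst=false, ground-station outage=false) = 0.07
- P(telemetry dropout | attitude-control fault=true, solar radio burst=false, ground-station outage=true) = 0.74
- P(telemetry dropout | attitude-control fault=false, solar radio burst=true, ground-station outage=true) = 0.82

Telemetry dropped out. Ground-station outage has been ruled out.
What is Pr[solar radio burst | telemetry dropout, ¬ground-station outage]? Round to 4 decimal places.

Pr[solar radio burst | telemetry dropout, ¬ground-station outage] ≈ 0.6864

Enumerate the 4 (attitude-control fault, solar radio burst) configurations and weight by the priors:
  P(telemetry dropout | ¬ground-station outage) = 0.07·0.82·0.68 + 0.64·0.82·0.32 + 0.48·0.18·0.68 + 0.8·0.18·0.32
        = 0.039032 + 0.167936 + 0.058752 + 0.046080 = 0.311800
Configurations with solar radio burst contribute 0.214016, so
  P(solar radio burst | telemetry dropout, ¬ground-station outage) = 0.214016 / 0.311800 ≈ 0.6864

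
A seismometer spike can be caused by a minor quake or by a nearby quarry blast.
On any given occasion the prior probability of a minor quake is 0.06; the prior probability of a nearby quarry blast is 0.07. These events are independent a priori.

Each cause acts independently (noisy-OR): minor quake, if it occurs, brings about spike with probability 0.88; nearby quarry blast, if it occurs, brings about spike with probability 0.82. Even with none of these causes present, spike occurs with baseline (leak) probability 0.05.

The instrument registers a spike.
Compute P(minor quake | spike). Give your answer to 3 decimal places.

P(minor quake | spike) ≈ 0.353

Under noisy-OR, P(spike | causes) = 1 − (1−0.05)·∏(1−qᵢ) over the active causes.
P(spike) = 0.05×0.94×0.93 + 0.829×0.94×0.07 + 0.886×0.06×0.93 + 0.97948×0.06×0.07 = 0.043710 + 0.054548 + 0.049439 + 0.004114 = 0.151811
Restricting to configurations with minor quake present: 0.049439 + 0.004114 = 0.053553.
So P(minor quake | spike) = 0.053553/0.151811 ≈ 0.353.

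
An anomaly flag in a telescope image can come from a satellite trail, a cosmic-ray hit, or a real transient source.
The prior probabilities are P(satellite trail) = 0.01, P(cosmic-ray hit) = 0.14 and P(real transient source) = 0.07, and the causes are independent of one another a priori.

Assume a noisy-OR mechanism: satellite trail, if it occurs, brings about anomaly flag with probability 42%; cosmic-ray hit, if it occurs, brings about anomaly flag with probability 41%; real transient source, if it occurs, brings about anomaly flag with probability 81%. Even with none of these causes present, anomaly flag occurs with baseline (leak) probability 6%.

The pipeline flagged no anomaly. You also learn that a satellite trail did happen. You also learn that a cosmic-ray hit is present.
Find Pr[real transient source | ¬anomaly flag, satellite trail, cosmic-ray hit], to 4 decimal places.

Under noisy-OR, P(anomaly flag | causes) = 1 − (1−0.06)·∏(1−qᵢ) over the active causes.
P(¬anomaly flag | satellite trail, cosmic-ray hit) = 0.321668·0.93 + 0.061117·0.07 = 0.299151 + 0.004278 = 0.303429
The real transient source-present share is 0.061117·0.07 = 0.004278.
Hence the posterior is 0.004278/0.303429 ≈ 0.0141.

Pr[real transient source | ¬anomaly flag, satellite trail, cosmic-ray hit] ≈ 0.0141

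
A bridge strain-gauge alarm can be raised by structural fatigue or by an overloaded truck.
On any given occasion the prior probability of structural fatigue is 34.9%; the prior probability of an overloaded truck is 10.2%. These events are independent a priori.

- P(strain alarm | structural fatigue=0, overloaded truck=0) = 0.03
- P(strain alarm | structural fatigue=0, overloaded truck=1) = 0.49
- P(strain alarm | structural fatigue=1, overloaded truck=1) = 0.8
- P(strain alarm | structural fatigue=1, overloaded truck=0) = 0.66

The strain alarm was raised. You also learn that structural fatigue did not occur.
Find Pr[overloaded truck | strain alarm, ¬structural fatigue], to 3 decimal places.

Pr[overloaded truck | strain alarm, ¬structural fatigue] ≈ 0.650

For the numerator, keep only overloaded truck=true terms: 0.49×0.102 = 0.049980
The normalizing constant is 0.03×0.898 + 0.49×0.102 = 0.076920
P(overloaded truck | strain alarm, ¬structural fatigue) = 0.049980/0.076920 ≈ 0.650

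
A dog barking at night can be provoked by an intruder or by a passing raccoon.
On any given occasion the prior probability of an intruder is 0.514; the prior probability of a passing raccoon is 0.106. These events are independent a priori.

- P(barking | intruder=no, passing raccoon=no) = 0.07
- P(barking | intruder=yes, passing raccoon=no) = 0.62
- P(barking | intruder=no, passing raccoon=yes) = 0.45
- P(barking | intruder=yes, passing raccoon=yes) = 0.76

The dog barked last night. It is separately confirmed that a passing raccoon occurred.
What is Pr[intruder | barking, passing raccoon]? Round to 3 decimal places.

Pr[intruder | barking, passing raccoon] ≈ 0.641

Sum P(barking|·) weighted by the priors over both values of intruder:
  P(barking | passing raccoon) = 0.45·0.486 + 0.76·0.514
        = 0.218700 + 0.390640 = 0.609340
Configurations with intruder contribute 0.390640, so
  P(intruder | barking, passing raccoon) = 0.390640 / 0.609340 ≈ 0.641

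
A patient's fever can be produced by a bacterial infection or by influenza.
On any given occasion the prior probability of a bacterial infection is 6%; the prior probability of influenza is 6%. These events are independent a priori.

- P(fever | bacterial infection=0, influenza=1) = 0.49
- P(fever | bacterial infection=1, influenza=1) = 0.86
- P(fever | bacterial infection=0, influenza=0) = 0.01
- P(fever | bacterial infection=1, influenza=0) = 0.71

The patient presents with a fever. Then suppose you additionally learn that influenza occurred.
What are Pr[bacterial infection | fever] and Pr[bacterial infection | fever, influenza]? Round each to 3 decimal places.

Numerator (weight on configurations with bacterial infection): 0.040044 + 0.003096 = 0.043140
Normalizer over all consistent configurations: 0.01·0.94·0.94 + 0.49·0.94·0.06 + 0.71·0.06·0.94 + 0.86·0.06·0.06 = 0.079612
P(bacterial infection | fever) = 0.043140/0.079612 ≈ 0.542

Now condition on the additional information:
By total probability over both values of bacterial infection:
  P(fever | influenza) = 0.49*0.94 + 0.86*0.06
        = 0.460600 + 0.051600 = 0.512200
Keeping only the bacterial infection-present terms gives 0.051600, so
  P(bacterial infection | fever, influenza) = 0.051600 / 0.512200 ≈ 0.101
— influenza explains away the evidence for bacterial infection.

Pr[bacterial infection | fever] ≈ 0.542; Pr[bacterial infection | fever, influenza] ≈ 0.101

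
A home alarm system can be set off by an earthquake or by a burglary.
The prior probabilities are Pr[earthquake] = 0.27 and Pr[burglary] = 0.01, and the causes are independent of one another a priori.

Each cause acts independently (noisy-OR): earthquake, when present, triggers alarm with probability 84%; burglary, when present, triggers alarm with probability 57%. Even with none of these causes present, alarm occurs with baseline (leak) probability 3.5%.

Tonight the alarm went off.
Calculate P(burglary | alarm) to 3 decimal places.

P(burglary | alarm) ≈ 0.026

Under noisy-OR, P(alarm | causes) = 1 − (1−0.035)·∏(1−qᵢ) over the active causes.
P(alarm) = 0.035×0.73×0.99 + 0.58505×0.73×0.01 + 0.8456×0.27×0.99 + 0.933608×0.27×0.01 = 0.025295 + 0.004271 + 0.226029 + 0.002521 = 0.258116
Of this, 0.006792 comes from 0.004271 + 0.002521 (the burglary=true cases).
Hence the posterior is 0.006792/0.258116 ≈ 0.026.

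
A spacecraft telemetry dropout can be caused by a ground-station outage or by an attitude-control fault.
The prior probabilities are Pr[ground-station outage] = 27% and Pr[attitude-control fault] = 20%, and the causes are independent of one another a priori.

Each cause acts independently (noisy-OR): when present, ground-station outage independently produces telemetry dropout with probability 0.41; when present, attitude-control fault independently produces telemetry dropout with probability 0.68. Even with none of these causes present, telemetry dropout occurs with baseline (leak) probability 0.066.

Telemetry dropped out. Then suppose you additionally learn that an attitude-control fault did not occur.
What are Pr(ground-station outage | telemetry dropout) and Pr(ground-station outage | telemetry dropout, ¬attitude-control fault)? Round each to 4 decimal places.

Under noisy-OR, P(telemetry dropout | causes) = 1 − (1−0.066)·∏(1−qᵢ) over the active causes.
Enumerate the 4 (ground-station outage, attitude-control fault) configurations and weight by the priors:
  P(telemetry dropout) = 0.066*0.73*0.8 + 0.70112*0.73*0.2 + 0.44894*0.27*0.8 + 0.823661*0.27*0.2
        = 0.038544 + 0.102364 + 0.096971 + 0.044478 = 0.282357
The terms with ground-station outage present sum to 0.141449, so
  P(ground-station outage | telemetry dropout) = 0.141449 / 0.282357 ≈ 0.5010

With the extra evidence:
P(telemetry dropout | ¬attitude-control fault) = 0.066×0.73 + 0.44894×0.27 = 0.048180 + 0.121214 = 0.169394
Restricting to configurations with ground-station outage present: 0.44894×0.27 = 0.121214.
Hence the posterior is 0.121214/0.169394 ≈ 0.7156.

Pr(ground-station outage | telemetry dropout) ≈ 0.5010; Pr(ground-station outage | telemetry dropout, ¬attitude-control fault) ≈ 0.7156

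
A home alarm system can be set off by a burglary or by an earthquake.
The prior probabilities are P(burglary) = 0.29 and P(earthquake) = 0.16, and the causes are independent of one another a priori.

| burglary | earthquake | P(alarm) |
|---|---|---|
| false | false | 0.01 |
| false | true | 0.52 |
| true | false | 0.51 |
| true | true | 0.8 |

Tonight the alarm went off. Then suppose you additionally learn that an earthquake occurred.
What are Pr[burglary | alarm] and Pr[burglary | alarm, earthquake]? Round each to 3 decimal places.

Pr[burglary | alarm] ≈ 0.713; Pr[burglary | alarm, earthquake] ≈ 0.386

P(alarm) = 0.01×0.71×0.84 + 0.52×0.71×0.16 + 0.51×0.29×0.84 + 0.8×0.29×0.16 = 0.005964 + 0.059072 + 0.124236 + 0.037120 = 0.226392
Of this, 0.161356 comes from 0.124236 + 0.037120 (the burglary=true cases).
Hence the posterior is 0.161356/0.226392 ≈ 0.713.

Now condition on the additional information:
Enumerate both values of burglary and weight by the priors:
  P(alarm | earthquake) = 0.52*0.71 + 0.8*0.29
        = 0.369200 + 0.232000 = 0.601200
The terms with burglary present sum to 0.232000, so
  P(burglary | alarm, earthquake) = 0.232000 / 0.601200 ≈ 0.386
Conditioning on earthquake lowers the posterior on burglary: the classic explaining-away effect in a common-effect structure.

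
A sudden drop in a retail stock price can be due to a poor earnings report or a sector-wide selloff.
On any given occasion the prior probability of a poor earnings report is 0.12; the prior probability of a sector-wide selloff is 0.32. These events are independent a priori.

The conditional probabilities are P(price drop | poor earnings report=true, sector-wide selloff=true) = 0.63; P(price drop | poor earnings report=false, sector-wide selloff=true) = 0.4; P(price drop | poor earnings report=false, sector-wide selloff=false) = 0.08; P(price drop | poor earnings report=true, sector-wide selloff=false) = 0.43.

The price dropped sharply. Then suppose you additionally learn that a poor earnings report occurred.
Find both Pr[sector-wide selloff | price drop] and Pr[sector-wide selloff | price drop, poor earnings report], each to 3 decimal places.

P(price drop) = 0.08×0.88×0.68 + 0.4×0.88×0.32 + 0.43×0.12×0.68 + 0.63×0.12×0.32 = 0.047872 + 0.112640 + 0.035088 + 0.024192 = 0.219792
The sector-wide selloff-present share is 0.112640 + 0.024192 = 0.136832.
Hence the posterior is 0.136832/0.219792 ≈ 0.623.

With the extra evidence:
Weight on sector-wide selloff=true, given the evidence: 0.63×0.32 = 0.201600
The normalizing constant is 0.43×0.68 + 0.63×0.32 = 0.494000
P(sector-wide selloff | price drop, poor earnings report) = 0.201600/0.494000 ≈ 0.408

Pr[sector-wide selloff | price drop] ≈ 0.623; Pr[sector-wide selloff | price drop, poor earnings report] ≈ 0.408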